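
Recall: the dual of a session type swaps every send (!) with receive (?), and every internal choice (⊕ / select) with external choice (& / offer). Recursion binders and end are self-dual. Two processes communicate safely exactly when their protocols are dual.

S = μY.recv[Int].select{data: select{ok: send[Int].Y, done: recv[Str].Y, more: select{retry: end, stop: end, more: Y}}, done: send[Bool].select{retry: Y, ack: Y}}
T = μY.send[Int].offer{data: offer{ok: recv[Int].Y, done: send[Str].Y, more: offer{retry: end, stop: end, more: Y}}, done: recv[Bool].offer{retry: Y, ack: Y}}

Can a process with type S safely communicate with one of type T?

YES

μY vs μY  match (rec unchanged)
  recv[Int] vs send[Int]  match
    select{data,done} vs offer{data,done}  match labels match
      case data:
        select{ok,done,more} vs offer{ok,done,more}  match labels match
          case ok:
            send[Int] vs recv[Int]  match
              Y vs Y  match
          case done:
            recv[Str] vs send[Str]  match
              Y vs Y  match
          case more:
            select{retry,stop,more} vs offer{retry,stop,more}  match labels match
              case retry:
                end vs end  match
              case stop:
                end vs end  match
              case more:
                Y vs Y  match
      case done:
        send[Bool] vs recv[Bool]  match
          select{retry,ack} vs offer{retry,ack}  match labels match
            case retry:
              Y vs Y  match
            case ack:
              Y vs Y  match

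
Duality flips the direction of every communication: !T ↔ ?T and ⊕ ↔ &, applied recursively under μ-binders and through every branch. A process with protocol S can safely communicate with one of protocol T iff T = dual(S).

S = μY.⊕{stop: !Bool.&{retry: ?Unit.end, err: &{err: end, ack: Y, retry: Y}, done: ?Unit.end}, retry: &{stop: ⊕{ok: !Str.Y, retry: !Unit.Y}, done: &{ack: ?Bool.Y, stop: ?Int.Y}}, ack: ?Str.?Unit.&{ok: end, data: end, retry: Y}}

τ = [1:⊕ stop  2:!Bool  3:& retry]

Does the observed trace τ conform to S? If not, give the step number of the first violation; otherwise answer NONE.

NONE

[1] ⊕ stop  ok  cont: !Bool.&{retry: ?Unit.end, err: &{err: end, ack: μY.…, retry: μY.…}, done: ?Unit.end}
[2] !Bool  ok  cont: &{retry: ?Unit.end, err: &{err: end, ack: μY.…, retry: μY.…}, done: ?Unit.end}
[3] & retry  ok  cont: ?Unit.end
trace exhausted — no violation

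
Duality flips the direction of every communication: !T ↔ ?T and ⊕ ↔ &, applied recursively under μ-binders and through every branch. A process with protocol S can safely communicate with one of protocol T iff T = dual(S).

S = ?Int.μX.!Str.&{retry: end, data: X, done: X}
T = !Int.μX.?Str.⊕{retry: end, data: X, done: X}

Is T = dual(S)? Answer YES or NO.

YES

?Int | !Int  match
  μX | μX  match (μ self-dual)
    !Str | ?Str  match
      &{retry,data,done} | ⊕{retry,data,done}  match same labels
        [retry]
          end | end  match
        [data]
          X | X  match
        [done]
          X | X  match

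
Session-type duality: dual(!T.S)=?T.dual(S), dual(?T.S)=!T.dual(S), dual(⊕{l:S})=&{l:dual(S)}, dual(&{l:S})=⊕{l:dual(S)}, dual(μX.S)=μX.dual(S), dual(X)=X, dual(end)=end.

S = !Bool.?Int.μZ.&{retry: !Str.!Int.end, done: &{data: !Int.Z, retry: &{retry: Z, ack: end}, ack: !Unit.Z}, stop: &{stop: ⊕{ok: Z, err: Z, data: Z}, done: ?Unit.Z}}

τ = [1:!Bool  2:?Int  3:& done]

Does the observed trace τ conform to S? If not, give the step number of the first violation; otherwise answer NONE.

NONE

@1 !Bool  match  cont: ?Int.μZ.…
@2 ?Int  match  cont: μZ.…
@3 & done  match  cont: &{data: !Int.μZ.…, retry: &{retry: μZ.…, ack: end}, ack: !Unit.μZ.…}
trace exhausted — no violation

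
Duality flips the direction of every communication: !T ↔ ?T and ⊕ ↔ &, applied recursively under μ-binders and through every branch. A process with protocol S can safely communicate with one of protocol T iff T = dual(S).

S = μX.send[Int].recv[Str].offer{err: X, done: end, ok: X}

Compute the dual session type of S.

μX ↦ μX  (rec unchanged)
  send[Int] ↦ recv[Int]
    recv[Str] ↦ send[Str]
      offer{err,done,ok} ↦ select{err,done,ok}  (offer→select)
        • err:
          dual(X) = X
        • done:
          dual(end) = end
        • ok:
          dual(X) = X

μX.recv[Int].send[Str].select{err: X, done: end, ok: X}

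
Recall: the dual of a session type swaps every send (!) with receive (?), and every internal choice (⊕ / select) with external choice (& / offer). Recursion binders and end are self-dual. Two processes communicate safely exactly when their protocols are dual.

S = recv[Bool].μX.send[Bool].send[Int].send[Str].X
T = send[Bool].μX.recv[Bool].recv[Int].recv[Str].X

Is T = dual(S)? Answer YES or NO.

recv[Bool] vs send[Bool]  ✓
  μX vs μX  ✓ (binder kept)
    send[Bool] vs recv[Bool]  ✓
      send[Int] vs recv[Int]  ✓
        send[Str] vs recv[Str]  ✓
          X vs X  ✓

YES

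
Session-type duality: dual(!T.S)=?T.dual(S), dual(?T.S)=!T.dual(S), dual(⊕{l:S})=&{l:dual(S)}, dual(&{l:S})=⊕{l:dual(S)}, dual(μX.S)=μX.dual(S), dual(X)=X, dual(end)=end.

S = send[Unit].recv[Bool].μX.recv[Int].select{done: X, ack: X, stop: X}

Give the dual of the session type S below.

recv[Unit].send[Bool].μX.send[Int].offer{done: X, ack: X, stop: X}

send[Unit] = recv[Unit]
  recv[Bool] = send[Bool]
    μX = μX  (rec unchanged)
      recv[Int] = send[Int]
        select{done,ack,stop} = offer{done,ack,stop}  (internal→external)
          case done:
            X ↦ X
          case ack:
            X ↦ X
          case stop:
            X ↦ X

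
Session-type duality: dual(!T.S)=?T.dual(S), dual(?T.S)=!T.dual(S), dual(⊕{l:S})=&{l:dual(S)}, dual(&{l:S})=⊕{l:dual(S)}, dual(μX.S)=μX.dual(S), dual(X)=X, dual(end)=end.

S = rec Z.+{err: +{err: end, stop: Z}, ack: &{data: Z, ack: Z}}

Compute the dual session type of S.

rec Z → rec Z  (binder kept)
  +{err,ack} → &{err,ack}  (select→offer)
    [err]
      +{err,stop} → &{err,stop}  (select→offer)
        [err]
          end self-dual
        [stop]
          Z self-dual
    [ack]
      &{data,ack} → +{data,ack}  (offer→select)
        [data]
          Z self-dual
        [ack]
          Z self-dual

rec Z.&{err: &{err: end, stop: Z}, ack: +{data: Z, ack: Z}}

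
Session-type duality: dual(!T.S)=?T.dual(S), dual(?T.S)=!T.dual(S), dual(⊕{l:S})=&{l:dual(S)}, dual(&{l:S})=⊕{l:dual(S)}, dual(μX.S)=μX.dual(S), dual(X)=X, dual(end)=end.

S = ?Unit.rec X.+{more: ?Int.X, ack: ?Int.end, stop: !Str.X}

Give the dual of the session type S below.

!Unit.rec X.&{more: !Int.X, ack: !Int.end, stop: ?Str.X}

?Unit → !Unit
  rec X → rec X  (μ self-dual)
    +{more,ack,stop} → &{more,ack,stop}  (⊕→&)
      • more:
        ?Int → !Int
          dual(X) = X
      • ack:
        ?Int → !Int
          dual(end) = end
      • stop:
        !Str → ?Str
          dual(X) = X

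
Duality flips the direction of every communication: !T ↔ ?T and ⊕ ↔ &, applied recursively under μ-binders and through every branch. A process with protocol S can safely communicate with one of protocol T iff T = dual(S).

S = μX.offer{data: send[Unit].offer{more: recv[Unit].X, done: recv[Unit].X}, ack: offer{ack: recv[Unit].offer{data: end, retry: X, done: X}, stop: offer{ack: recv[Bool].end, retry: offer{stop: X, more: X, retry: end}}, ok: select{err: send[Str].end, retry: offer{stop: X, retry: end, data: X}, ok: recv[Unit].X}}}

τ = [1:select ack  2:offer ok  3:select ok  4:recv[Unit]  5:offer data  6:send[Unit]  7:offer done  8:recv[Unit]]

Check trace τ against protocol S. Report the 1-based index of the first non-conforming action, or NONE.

1

@1 got select ack, protocol expects offer data or offer ack  ✗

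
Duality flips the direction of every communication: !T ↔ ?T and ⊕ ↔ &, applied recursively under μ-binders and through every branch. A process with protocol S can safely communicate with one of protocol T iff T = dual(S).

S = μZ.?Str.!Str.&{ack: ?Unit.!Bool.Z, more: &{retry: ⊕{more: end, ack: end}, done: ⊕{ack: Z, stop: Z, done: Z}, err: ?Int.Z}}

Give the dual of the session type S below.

μZ ↦ μZ  (binder kept)
  ?Str ↦ !Str
    !Str ↦ ?Str
      &{ack,more} ↦ ⊕{ack,more}  (offer→select)
        • ack:
          ?Unit ↦ !Unit
            !Bool ↦ ?Bool
              Z ↦ Z
        • more:
          &{retry,done,err} ↦ ⊕{retry,done,err}  (offer→select)
            • retry:
              ⊕{more,ack} ↦ &{more,ack}  (⊕→&)
                • more:
                  end ↦ end
                • ack:
                  end ↦ end
            • done:
              ⊕{ack,stop,done} ↦ &{ack,stop,done}  (⊕→&)
                • ack:
                  Z ↦ Z
                • stop:
                  Z ↦ Z
                • done:
                  Z ↦ Z
            • err:
              ?Int ↦ !Int
                Z ↦ Z

μZ.!Str.?Str.⊕{ack: !Unit.?Bool.Z, more: ⊕{retry: &{more: end, ack: end}, done: &{ack: Z, stop: Z, done: Z}, err: !Int.Z}}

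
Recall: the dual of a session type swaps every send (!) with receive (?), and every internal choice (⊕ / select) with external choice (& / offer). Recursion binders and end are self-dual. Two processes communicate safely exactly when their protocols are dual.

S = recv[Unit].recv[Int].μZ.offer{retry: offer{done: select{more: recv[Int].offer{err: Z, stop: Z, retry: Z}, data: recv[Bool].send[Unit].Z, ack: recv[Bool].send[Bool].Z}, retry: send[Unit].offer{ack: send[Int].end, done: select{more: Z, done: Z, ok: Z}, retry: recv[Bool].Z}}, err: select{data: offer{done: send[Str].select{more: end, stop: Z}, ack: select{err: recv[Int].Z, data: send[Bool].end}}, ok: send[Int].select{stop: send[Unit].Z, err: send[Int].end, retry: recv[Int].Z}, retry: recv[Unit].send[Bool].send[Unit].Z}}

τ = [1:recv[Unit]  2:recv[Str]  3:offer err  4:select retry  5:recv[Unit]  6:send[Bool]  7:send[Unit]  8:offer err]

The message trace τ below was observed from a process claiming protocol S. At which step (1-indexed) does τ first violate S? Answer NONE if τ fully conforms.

2

step 1: recv[Unit]  ok  cont: recv[Int].μZ.…
step 2: got recv[Str], protocol expects recv[Int]  ✗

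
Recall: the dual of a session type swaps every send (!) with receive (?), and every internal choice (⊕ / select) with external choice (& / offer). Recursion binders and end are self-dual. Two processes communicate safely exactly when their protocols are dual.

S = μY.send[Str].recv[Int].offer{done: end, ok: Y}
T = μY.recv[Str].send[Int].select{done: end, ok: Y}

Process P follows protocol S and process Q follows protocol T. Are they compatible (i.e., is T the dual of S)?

YES

μY | μY  ok (binder kept)
  send[Str] | recv[Str]  ok
    recv[Int] | send[Int]  ok
      offer{done,ok} | select{done,ok}  ok labels match
        case done:
          end | end  ok
        case ok:
          Y | Y  ok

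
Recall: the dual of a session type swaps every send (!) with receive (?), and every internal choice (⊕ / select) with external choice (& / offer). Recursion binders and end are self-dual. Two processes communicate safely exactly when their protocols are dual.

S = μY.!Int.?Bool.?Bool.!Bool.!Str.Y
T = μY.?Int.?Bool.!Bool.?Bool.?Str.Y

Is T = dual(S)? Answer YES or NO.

μY ‖ μY  ok (binder kept)
  !Int ‖ ?Int  ok
    ?Bool ‖ ?Bool  ✗ same direction on both sides — not dual

NO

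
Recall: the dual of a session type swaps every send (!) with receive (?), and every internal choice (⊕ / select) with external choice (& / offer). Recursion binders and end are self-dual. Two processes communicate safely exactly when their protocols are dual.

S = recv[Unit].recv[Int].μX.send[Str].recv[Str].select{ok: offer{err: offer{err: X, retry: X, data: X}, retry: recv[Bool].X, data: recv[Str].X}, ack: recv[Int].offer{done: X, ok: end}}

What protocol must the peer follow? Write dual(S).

recv[Unit] ↦ send[Unit]
  recv[Int] ↦ send[Int]
    μX ↦ μX  (rec unchanged)
      send[Str] ↦ recv[Str]
        recv[Str] ↦ send[Str]
          select{ok,ack} ↦ offer{ok,ack}  (select→offer)
            [ok]
              offer{err,retry,data} ↦ select{err,retry,data}  (&→⊕)
                [err]
                  offer{err,retry,data} ↦ select{err,retry,data}  (&→⊕)
                    [err]
                      X self-dual
                    [retry]
                      X self-dual
                    [data]
                      X self-dual
                [retry]
                  recv[Bool] ↦ send[Bool]
                    X self-dual
                [data]
                  recv[Str] ↦ send[Str]
                    X self-dual
            [ack]
              recv[Int] ↦ send[Int]
                offer{done,ok} ↦ select{done,ok}  (&→⊕)
                  [done]
                    X self-dual
                  [ok]
                    end self-dual

send[Unit].send[Int].μX.recv[Str].send[Str].offer{ok: select{err: select{err: X, retry: X, data: X}, retry: send[Bool].X, data: send[Str].X}, ack: send[Int].select{done: X, ok: end}}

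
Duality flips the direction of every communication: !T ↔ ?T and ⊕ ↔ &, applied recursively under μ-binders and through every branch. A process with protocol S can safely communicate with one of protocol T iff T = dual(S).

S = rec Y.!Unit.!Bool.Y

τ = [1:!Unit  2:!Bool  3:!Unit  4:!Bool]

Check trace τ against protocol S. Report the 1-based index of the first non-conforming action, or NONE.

@1 !Unit  ok  now at !Bool.rec Y.…
@2 !Bool  ok  now at rec Y.…
@3 !Unit  ok  now at !Bool.rec Y.…
@4 !Bool  ok  now at rec Y.…
trace exhausted — no violation

NONE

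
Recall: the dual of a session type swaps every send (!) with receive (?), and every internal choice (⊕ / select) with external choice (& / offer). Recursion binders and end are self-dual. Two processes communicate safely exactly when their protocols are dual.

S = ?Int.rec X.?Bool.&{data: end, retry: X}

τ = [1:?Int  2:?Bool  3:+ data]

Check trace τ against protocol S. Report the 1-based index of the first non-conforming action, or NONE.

3

step 1: ?Int  ok  cont: rec X.…
step 2: ?Bool  ok  cont: &{data: end, retry: rec X.…}
step 3: got + data, protocol expects & data or & retry  ✗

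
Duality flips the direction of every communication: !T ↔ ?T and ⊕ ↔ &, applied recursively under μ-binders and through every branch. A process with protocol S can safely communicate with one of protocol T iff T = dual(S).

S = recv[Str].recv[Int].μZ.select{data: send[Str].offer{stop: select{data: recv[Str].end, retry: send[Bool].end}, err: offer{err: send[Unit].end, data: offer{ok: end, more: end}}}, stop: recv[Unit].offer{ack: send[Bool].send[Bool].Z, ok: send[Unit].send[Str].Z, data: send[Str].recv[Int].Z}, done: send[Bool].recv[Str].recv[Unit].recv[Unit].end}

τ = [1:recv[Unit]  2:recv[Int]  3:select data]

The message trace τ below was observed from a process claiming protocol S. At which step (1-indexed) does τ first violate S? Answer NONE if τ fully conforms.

step 1: got recv[Unit], protocol expects recv[Str]  ✗

1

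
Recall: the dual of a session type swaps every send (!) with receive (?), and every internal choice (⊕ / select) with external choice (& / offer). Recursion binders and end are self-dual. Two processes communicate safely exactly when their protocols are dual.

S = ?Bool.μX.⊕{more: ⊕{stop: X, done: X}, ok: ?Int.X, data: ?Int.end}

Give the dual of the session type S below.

!Bool.μX.&{more: &{stop: X, done: X}, ok: !Int.X, data: !Int.end}

?Bool → !Bool
  μX → μX  (binder kept)
    ⊕{more,ok,data} → &{more,ok,data}  (⊕→&)
      [more]
        ⊕{stop,done} → &{stop,done}  (⊕→&)
          [stop]
            X ↦ X
          [done]
            X ↦ X
      [ok]
        ?Int → !Int
          X ↦ X
      [data]
        ?Int → !Int
          end ↦ end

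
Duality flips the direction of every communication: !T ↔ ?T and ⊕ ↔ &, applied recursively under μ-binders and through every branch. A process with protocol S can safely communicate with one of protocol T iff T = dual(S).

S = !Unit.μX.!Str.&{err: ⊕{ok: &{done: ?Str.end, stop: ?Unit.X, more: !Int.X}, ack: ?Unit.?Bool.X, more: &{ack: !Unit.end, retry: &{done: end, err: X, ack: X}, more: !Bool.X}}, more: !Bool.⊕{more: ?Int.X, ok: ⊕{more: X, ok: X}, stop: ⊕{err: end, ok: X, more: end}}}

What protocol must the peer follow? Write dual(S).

?Unit.μX.?Str.⊕{err: &{ok: ⊕{done: !Str.end, stop: !Unit.X, more: ?Int.X}, ack: !Unit.!Bool.X, more: ⊕{ack: ?Unit.end, retry: ⊕{done: end, err: X, ack: X}, more: ?Bool.X}}, more: ?Bool.&{more: !Int.X, ok: &{more: X, ok: X}, stop: &{err: end, ok: X, more: end}}}

!Unit → ?Unit
  μX → μX  (μ self-dual)
    !Str → ?Str
      &{err,more} → ⊕{err,more}  (offer→select)
        case err:
          ⊕{ok,ack,more} → &{ok,ack,more}  (select→offer)
            case ok:
              &{done,stop,more} → ⊕{done,stop,more}  (offer→select)
                case done:
                  ?Str → !Str
                    dual(end) = end
                case stop:
                  ?Unit → !Unit
                    dual(X) = X
                case more:
                  !Int → ?Int
                    dual(X) = X
            case ack:
              ?Unit → !Unit
                ?Bool → !Bool
                  dual(X) = X
            case more:
              &{ack,retry,more} → ⊕{ack,retry,more}  (offer→select)
                case ack:
                  !Unit → ?Unit
                    dual(end) = end
                case retry:
                  &{done,err,ack} → ⊕{done,err,ack}  (offer→select)
                    case done:
                      dual(end) = end
                    case err:
                      dual(X) = X
                    case ack:
                      dual(X) = X
                case more:
                  !Bool → ?Bool
                    dual(X) = X
        case more:
          !Bool → ?Bool
            ⊕{more,ok,stop} → &{more,ok,stop}  (select→offer)
              case more:
                ?Int → !Int
                  dual(X) = X
              case ok:
                ⊕{more,ok} → &{more,ok}  (select→offer)
                  case more:
                    dual(X) = X
                  case ok:
                    dual(X) = X
              case stop:
                ⊕{err,ok,more} → &{err,ok,more}  (select→offer)
                  case err:
                    dual(end) = end
                  case ok:
                    dual(X) = X
                  case more:
                    dual(end) = end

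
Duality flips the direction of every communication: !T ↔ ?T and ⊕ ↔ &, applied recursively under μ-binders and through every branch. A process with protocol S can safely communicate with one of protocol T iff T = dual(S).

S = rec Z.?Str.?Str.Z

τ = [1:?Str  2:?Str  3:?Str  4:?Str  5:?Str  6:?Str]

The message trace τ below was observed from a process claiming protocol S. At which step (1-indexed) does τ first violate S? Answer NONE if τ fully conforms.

@1 ?Str  ✓  now at ?Str.rec Z.…
@2 ?Str  ✓  now at rec Z.…
@3 ?Str  ✓  now at ?Str.rec Z.…
@4 ?Str  ✓  now at rec Z.…
@5 ?Str  ✓  now at ?Str.rec Z.…
@6 ?Str  ✓  now at rec Z.…
trace exhausted — no violation

NONE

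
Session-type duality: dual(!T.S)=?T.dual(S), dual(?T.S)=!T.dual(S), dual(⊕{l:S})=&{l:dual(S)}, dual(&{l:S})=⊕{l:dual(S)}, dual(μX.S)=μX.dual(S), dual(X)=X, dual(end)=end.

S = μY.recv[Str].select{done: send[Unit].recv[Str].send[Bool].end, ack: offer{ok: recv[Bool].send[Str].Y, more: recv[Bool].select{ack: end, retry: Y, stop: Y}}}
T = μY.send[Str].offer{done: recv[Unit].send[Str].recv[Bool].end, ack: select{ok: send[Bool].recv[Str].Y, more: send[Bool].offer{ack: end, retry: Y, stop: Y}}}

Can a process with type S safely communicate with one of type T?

YES

μY | μY  ✓ (μ self-dual)
  recv[Str] | send[Str]  ✓
    select{done,ack} | offer{done,ack}  ✓ labels match
      case done:
        send[Unit] | recv[Unit]  ✓
          recv[Str] | send[Str]  ✓
            send[Bool] | recv[Bool]  ✓
              end | end  ✓
      case ack:
        offer{ok,more} | select{ok,more}  ✓ labels match
          case ok:
            recv[Bool] | send[Bool]  ✓
              send[Str] | recv[Str]  ✓
                Y | Y  ✓
          case more:
            recv[Bool] | send[Bool]  ✓
              select{ack,retry,stop} | offer{ack,retry,stop}  ✓ labels match
                case ack:
                  end | end  ✓
                case retry:
                  Y | Y  ✓
                case stop:
                  Y | Y  ✓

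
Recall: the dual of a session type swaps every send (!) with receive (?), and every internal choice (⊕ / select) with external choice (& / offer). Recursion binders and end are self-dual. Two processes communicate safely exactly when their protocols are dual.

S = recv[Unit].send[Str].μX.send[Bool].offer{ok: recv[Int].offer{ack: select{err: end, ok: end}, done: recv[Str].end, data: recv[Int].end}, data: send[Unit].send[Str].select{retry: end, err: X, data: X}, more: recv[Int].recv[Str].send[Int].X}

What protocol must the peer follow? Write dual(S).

recv[Unit] ↦ send[Unit]
  send[Str] ↦ recv[Str]
    μX ↦ μX  (μ self-dual)
      send[Bool] ↦ recv[Bool]
        offer{ok,data,more} ↦ select{ok,data,more}  (external→internal)
          • ok:
            recv[Int] ↦ send[Int]
              offer{ack,done,data} ↦ select{ack,done,data}  (external→internal)
                • ack:
                  select{err,ok} ↦ offer{err,ok}  (⊕→&)
                    • err:
                      end self-dual
                    • ok:
                      end self-dual
                • done:
                  recv[Str] ↦ send[Str]
                    end self-dual
                • data:
                  recv[Int] ↦ send[Int]
                    end self-dual
          • data:
            send[Unit] ↦ recv[Unit]
              send[Str] ↦ recv[Str]
                select{retry,err,data} ↦ offer{retry,err,data}  (⊕→&)
                  • retry:
                    end self-dual
                  • err:
                    X self-dual
                  • data:
                    X self-dual
          • more:
            recv[Int] ↦ send[Int]
              recv[Str] ↦ send[Str]
                send[Int] ↦ recv[Int]
                  X self-dual

send[Unit].recv[Str].μX.recv[Bool].select{ok: send[Int].select{ack: offer{err: end, ok: end}, done: send[Str].end, data: send[Int].end}, data: recv[Unit].recv[Str].offer{retry: end, err: X, data: X}, more: send[Int].send[Str].recv[Int].X}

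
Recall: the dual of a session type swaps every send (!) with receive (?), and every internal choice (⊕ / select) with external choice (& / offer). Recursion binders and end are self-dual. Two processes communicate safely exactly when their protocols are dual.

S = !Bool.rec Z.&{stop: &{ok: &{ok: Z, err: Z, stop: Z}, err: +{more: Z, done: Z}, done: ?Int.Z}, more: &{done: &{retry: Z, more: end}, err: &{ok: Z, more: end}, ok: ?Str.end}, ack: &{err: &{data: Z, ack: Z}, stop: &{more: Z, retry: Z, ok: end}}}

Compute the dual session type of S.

?Bool.rec Z.+{stop: +{ok: +{ok: Z, err: Z, stop: Z}, err: &{more: Z, done: Z}, done: !Int.Z}, more: +{done: +{retry: Z, more: end}, err: +{ok: Z, more: end}, ok: !Str.end}, ack: +{err: +{data: Z, ack: Z}, stop: +{more: Z, retry: Z, ok: end}}}

!Bool → ?Bool
  rec Z → rec Z  (binder kept)
    &{stop,more,ack} → +{stop,more,ack}  (&→⊕)
      • stop:
        &{ok,err,done} → +{ok,err,done}  (&→⊕)
          • ok:
            &{ok,err,stop} → +{ok,err,stop}  (&→⊕)
              • ok:
                dual(Z) = Z
              • err:
                dual(Z) = Z
              • stop:
                dual(Z) = Z
          • err:
            +{more,done} → &{more,done}  (select→offer)
              • more:
                dual(Z) = Z
              • done:
                dual(Z) = Z
          • done:
            ?Int → !Int
              dual(Z) = Z
      • more:
        &{done,err,ok} → +{done,err,ok}  (&→⊕)
          • done:
            &{retry,more} → +{retry,more}  (&→⊕)
              • retry:
                dual(Z) = Z
              • more:
                dual(end) = end
          • err:
            &{ok,more} → +{ok,more}  (&→⊕)
              • ok:
                dual(Z) = Z
              • more:
                dual(end) = end
          • ok:
            ?Str → !Str
              dual(end) = end
      • ack:
        &{err,stop} → +{err,stop}  (&→⊕)
          • err:
            &{data,ack} → +{data,ack}  (&→⊕)
              • data:
                dual(Z) = Z
              • ack:
                dual(Z) = Z
          • stop:
            &{more,retry,ok} → +{more,retry,ok}  (&→⊕)
              • more:
                dual(Z) = Z
              • retry:
                dual(Z) = Z
              • ok:
                dual(end) = end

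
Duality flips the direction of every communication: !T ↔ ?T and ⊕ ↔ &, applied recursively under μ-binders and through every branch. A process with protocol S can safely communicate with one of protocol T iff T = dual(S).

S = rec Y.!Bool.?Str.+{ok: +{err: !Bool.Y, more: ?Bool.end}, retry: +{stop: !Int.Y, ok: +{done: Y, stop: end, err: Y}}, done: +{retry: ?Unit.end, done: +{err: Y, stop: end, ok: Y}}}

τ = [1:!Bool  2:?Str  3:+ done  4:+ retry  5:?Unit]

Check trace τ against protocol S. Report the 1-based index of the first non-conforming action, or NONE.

[1] !Bool  match  residual = ?Str.+{ok: +{err: !Bool.rec Y.…, more: ?Bool.end}, retry: +{stop: !Int.rec Y.…, ok: +{done: rec Y.…, stop: end, err: rec Y.…}}, done: +{retry: ?Unit.end, done: +{err: rec Y.…, stop: end, ok: rec Y.…}}}
[2] ?Str  match  residual = +{ok: +{err: !Bool.rec Y.…, more: ?Bool.end}, retry: +{stop: !Int.rec Y.…, ok: +{done: rec Y.…, stop: end, err: rec Y.…}}, done: +{retry: ?Unit.end, done: +{err: rec Y.…, stop: end, ok: rec Y.…}}}
[3] + done  match  residual = +{retry: ?Unit.end, done: +{err: rec Y.…, stop: end, ok: rec Y.…}}
[4] + retry  match  residual = ?Unit.end
[5] ?Unit  match  residual = end
τ conforms to S (length 5)

NONE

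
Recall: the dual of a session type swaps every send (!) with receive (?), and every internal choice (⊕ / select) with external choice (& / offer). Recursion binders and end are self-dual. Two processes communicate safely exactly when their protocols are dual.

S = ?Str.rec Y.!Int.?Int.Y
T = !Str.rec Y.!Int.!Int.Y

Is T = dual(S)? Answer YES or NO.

NO

?Str | !Str  ✓
  rec Y | rec Y  ✓ (μ self-dual)
    !Int | !Int  ✗ same direction on both sides — not dual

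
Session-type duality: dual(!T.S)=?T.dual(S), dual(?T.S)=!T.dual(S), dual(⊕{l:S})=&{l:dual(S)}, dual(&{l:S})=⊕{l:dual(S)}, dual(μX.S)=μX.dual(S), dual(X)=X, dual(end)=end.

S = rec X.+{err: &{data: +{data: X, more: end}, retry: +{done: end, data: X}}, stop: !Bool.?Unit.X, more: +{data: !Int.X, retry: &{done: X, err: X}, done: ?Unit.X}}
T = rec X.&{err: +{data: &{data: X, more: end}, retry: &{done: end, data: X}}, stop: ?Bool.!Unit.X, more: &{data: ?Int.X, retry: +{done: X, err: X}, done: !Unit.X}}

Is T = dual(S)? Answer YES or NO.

rec X vs rec X  ok (binder kept)
  +{err,stop,more} vs &{err,stop,more}  ok labels match
    • err:
      &{data,retry} vs +{data,retry}  ok labels match
        • data:
          +{data,more} vs &{data,more}  ok labels match
            • data:
              X vs X  ok
            • more:
              end vs end  ok
        • retry:
          +{done,data} vs &{done,data}  ok labels match
            • done:
              end vs end  ok
            • data:
              X vs X  ok
    • stop:
      !Bool vs ?Bool  ok
        ?Unit vs !Unit  ok
          X vs X  ok
    • more:
      +{data,retry,done} vs &{data,retry,done}  ok labels match
        • data:
          !Int vs ?Int  ok
            X vs X  ok
        • retry:
          &{done,err} vs +{done,err}  ok labels match
            • done:
              X vs X  ok
            • err:
              X vs X  ok
        • done:
          ?Unit vs !Unit  ok
            X vs X  ok

YES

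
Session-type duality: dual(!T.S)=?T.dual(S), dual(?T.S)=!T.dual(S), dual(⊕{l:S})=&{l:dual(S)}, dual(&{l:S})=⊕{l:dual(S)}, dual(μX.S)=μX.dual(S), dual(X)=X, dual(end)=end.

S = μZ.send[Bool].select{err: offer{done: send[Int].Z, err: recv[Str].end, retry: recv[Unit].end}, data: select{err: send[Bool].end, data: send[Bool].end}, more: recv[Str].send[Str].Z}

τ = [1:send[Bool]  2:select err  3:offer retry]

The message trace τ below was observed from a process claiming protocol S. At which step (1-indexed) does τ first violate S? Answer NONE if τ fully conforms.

NONE

step 1: send[Bool]  match  now at select{err: offer{done: send[Int].μZ.…, err: recv[Str].end, retry: recv[Unit].end}, data: select{err: send[Bool].end, data: send[Bool].end}, more: recv[Str].send[Str].μZ.…}
step 2: select err  match  now at offer{done: send[Int].μZ.…, err: recv[Str].end, retry: recv[Unit].end}
step 3: offer retry  match  now at recv[Unit].end
trace exhausted — no violation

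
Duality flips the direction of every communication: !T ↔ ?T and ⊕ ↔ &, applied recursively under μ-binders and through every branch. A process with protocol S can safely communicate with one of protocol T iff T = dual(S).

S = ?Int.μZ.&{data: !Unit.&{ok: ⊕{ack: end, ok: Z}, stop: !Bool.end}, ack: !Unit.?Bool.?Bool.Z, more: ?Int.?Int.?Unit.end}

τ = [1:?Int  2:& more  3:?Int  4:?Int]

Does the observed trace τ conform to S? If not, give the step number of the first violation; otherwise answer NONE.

NONE

@1 ?Int  ok  state: μZ.…
@2 & more  ok  state: ?Int.?Int.?Unit.end
@3 ?Int  ok  state: ?Int.?Unit.end
@4 ?Int  ok  state: ?Unit.end
trace exhausted — no violation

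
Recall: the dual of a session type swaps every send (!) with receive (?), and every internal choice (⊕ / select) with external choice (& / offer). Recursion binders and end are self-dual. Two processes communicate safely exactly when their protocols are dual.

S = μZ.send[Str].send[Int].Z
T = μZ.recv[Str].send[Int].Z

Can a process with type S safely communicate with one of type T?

μZ vs μZ  ok (μ self-dual)
  send[Str] vs recv[Str]  ok
    send[Int] vs send[Int]  ✗ same direction on both sides — not dual

NO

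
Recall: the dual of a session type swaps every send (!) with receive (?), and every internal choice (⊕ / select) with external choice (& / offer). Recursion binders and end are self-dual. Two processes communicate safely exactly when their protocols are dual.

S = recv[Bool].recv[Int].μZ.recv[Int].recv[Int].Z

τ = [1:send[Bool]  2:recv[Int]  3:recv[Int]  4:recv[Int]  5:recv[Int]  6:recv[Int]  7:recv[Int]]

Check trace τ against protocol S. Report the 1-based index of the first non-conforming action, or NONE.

@1 got send[Bool], protocol expects recv[Bool]  ✗

1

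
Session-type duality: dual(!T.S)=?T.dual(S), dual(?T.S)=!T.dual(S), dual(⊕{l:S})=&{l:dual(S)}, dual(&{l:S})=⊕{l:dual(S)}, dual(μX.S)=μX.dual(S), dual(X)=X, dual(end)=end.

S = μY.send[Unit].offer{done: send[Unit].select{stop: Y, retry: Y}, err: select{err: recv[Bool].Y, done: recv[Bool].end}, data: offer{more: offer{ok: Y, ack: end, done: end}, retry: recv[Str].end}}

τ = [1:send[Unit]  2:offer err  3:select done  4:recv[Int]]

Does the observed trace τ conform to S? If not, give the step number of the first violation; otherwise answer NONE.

[1] send[Unit]  ok  state: offer{done: send[Unit].select{stop: μY.…, retry: μY.…}, err: select{err: recv[Bool].μY.…, done: recv[Bool].end}, data: offer{more: offer{ok: μY.…, ack: end, done: end}, retry: recv[Str].end}}
[2] offer err  ok  state: select{err: recv[Bool].μY.…, done: recv[Bool].end}
[3] select done  ok  state: recv[Bool].end
[4] got recv[Int], protocol expects recv[Bool]  ✗

4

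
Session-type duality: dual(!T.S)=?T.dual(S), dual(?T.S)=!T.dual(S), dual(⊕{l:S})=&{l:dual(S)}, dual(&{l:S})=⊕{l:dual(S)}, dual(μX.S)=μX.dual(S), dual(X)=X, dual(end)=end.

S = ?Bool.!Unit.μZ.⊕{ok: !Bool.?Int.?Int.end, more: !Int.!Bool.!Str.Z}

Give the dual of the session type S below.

?Bool = !Bool
  !Unit = ?Unit
    μZ = μZ  (binder kept)
      ⊕{ok,more} = &{ok,more}  (internal→external)
        • ok:
          !Bool = ?Bool
            ?Int = !Int
              ?Int = !Int
                end self-dual
        • more:
          !Int = ?Int
            !Bool = ?Bool
              !Str = ?Str
                Z self-dual

!Bool.?Unit.μZ.&{ok: ?Bool.!Int.!Int.end, more: ?Int.?Bool.?Str.Z}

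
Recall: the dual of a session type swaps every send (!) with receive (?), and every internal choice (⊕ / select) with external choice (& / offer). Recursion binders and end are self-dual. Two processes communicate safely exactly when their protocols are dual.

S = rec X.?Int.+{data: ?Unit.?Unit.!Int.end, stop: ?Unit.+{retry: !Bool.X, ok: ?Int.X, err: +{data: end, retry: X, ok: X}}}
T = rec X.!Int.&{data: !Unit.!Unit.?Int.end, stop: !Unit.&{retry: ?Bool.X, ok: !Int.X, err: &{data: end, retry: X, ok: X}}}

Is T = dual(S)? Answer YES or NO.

rec X vs rec X  ok (rec unchanged)
  ?Int vs !Int  ok
    +{data,stop} vs &{data,stop}  ok label sets agree
      • data:
        ?Unit vs !Unit  ok
          ?Unit vs !Unit  ok
            !Int vs ?Int  ok
              end vs end  ok
      • stop:
        ?Unit vs !Unit  ok
          +{retry,ok,err} vs &{retry,ok,err}  ok label sets agree
            • retry:
              !Bool vs ?Bool  ok
                X vs X  ok
            • ok:
              ?Int vs !Int  ok
                X vs X  ok
            • err:
              +{data,retry,ok} vs &{data,retry,ok}  ok label sets agree
                • data:
                  end vs end  ok
                • retry:
                  X vs X  ok
                • ok:
                  X vs X  ok

YES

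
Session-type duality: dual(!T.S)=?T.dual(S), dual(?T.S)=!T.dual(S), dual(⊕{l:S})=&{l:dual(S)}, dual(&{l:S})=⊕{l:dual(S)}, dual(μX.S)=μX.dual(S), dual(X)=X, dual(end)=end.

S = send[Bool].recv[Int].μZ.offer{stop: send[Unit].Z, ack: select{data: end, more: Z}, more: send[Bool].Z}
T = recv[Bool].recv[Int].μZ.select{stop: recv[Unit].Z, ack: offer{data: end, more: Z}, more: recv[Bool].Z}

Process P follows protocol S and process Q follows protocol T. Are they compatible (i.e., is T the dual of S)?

NO

send[Bool] | recv[Bool]  ok
  recv[Int] | recv[Int]  ✗ same direction on both sides — not dual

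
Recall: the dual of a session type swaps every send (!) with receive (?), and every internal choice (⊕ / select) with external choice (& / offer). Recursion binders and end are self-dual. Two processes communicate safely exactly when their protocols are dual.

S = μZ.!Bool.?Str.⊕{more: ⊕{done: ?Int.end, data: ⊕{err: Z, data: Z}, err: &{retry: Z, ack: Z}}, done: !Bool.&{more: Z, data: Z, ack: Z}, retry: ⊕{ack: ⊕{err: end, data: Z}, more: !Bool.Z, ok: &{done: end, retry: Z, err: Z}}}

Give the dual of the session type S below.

μZ.?Bool.!Str.&{more: &{done: !Int.end, data: &{err: Z, data: Z}, err: ⊕{retry: Z, ack: Z}}, done: ?Bool.⊕{more: Z, data: Z, ack: Z}, retry: &{ack: &{err: end, data: Z}, more: ?Bool.Z, ok: ⊕{done: end, retry: Z, err: Z}}}

μZ → μZ  (rec unchanged)
  !Bool → ?Bool
    ?Str → !Str
      ⊕{more,done,retry} → &{more,done,retry}  (internal→external)
        • more:
          ⊕{done,data,err} → &{done,data,err}  (internal→external)
            • done:
              ?Int → !Int
                end ↦ end
            • data:
              ⊕{err,data} → &{err,data}  (internal→external)
                • err:
                  Z ↦ Z
                • data:
                  Z ↦ Z
            • err:
              &{retry,ack} → ⊕{retry,ack}  (external→internal)
                • retry:
                  Z ↦ Z
                • ack:
                  Z ↦ Z
        • done:
          !Bool → ?Bool
            &{more,data,ack} → ⊕{more,data,ack}  (external→internal)
              • more:
                Z ↦ Z
              • data:
                Z ↦ Z
              • ack:
                Z ↦ Z
        • retry:
          ⊕{ack,more,ok} → &{ack,more,ok}  (internal→external)
            • ack:
              ⊕{err,data} → &{err,data}  (internal→external)
                • err:
                  end ↦ end
                • data:
                  Z ↦ Z
            • more:
              !Bool → ?Bool
                Z ↦ Z
            • ok:
              &{done,retry,err} → ⊕{done,retry,err}  (external→internal)
                • done:
                  end ↦ end
                • retry:
                  Z ↦ Z
                • err:
                  Z ↦ Z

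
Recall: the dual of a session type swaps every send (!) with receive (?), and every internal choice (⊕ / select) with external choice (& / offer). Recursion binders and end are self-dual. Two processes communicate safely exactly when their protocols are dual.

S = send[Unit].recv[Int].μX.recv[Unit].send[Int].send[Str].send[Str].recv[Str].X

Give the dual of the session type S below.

recv[Unit].send[Int].μX.send[Unit].recv[Int].recv[Str].recv[Str].send[Str].X

send[Unit] = recv[Unit]
  recv[Int] = send[Int]
    μX = μX  (binder kept)
      recv[Unit] = send[Unit]
        send[Int] = recv[Int]
          send[Str] = recv[Str]
            send[Str] = recv[Str]
              recv[Str] = send[Str]
                X self-dual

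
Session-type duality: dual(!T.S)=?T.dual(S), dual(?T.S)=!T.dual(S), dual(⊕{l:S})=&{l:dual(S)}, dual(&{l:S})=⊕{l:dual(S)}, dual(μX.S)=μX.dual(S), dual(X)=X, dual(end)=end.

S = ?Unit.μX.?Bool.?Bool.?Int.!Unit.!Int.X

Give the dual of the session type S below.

!Unit.μX.!Bool.!Bool.!Int.?Unit.?Int.X

?Unit → !Unit
  μX → μX  (rec unchanged)
    ?Bool → !Bool
      ?Bool → !Bool
        ?Int → !Int
          !Unit → ?Unit
            !Int → ?Int
              X ↦ X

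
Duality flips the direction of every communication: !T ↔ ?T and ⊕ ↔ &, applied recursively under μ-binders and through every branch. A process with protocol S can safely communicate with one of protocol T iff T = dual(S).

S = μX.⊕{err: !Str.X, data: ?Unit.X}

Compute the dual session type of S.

μX → μX  (μ self-dual)
  ⊕{err,data} → &{err,data}  (⊕→&)
    • err:
      !Str → ?Str
        X self-dual
    • data:
      ?Unit → !Unit
        X self-dual

μX.&{err: ?Str.X, data: !Unit.X}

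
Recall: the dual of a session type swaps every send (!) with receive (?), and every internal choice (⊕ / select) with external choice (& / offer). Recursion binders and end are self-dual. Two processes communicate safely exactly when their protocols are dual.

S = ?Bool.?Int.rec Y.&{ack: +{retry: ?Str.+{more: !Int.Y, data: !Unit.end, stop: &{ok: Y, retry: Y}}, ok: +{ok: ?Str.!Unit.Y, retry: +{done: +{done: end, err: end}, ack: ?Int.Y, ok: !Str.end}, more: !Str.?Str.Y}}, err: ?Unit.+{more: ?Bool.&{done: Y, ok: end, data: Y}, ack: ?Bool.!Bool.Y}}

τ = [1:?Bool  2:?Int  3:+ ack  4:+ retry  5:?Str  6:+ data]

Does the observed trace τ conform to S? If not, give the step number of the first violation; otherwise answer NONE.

3

[1] ?Bool  ✓  cont: ?Int.rec Y.…
[2] ?Int  ✓  cont: rec Y.…
[3] got + ack, protocol expects & ack or & err  ✗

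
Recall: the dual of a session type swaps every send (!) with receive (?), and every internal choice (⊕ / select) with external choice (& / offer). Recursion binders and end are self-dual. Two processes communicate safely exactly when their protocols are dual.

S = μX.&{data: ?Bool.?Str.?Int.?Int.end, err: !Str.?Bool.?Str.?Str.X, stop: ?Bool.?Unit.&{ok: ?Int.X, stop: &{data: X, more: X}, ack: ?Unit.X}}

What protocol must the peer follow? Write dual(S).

μX → μX  (binder kept)
  &{data,err,stop} → ⊕{data,err,stop}  (offer→select)
    [data]
      ?Bool → !Bool
        ?Str → !Str
          ?Int → !Int
            ?Int → !Int
              end self-dual
    [err]
      !Str → ?Str
        ?Bool → !Bool
          ?Str → !Str
            ?Str → !Str
              X self-dual
    [stop]
      ?Bool → !Bool
        ?Unit → !Unit
          &{ok,stop,ack} → ⊕{ok,stop,ack}  (offer→select)
            [ok]
              ?Int → !Int
                X self-dual
            [stop]
              &{data,more} → ⊕{data,more}  (offer→select)
                [data]
                  X self-dual
                [more]
                  X self-dual
            [ack]
              ?Unit → !Unit
                X self-dual

μX.⊕{data: !Bool.!Str.!Int.!Int.end, err: ?Str.!Bool.!Str.!Str.X, stop: !Bool.!Unit.⊕{ok: !Int.X, stop: ⊕{data: X, more: X}, ack: !Unit.X}}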